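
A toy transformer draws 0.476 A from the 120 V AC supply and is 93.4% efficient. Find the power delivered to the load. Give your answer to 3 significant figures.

P_in = V_p I_p = 120 × 0.476 = 57.120 W.
P_out = η P_in = 0.934 × 57.120 = 53.4 W.

P_out ≈ 53.4 W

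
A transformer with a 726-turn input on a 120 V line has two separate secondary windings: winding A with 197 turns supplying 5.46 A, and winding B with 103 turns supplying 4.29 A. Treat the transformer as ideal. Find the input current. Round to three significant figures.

V_A = 120 × 197/726 = 32.562 V; V_B = 120 × 103/726 = 17.025 V.
P_out = V_A I_A + V_B I_B = 32.562×5.46 + 17.025×4.29 = 177.79 + 73.036 = 250.82 W.
Ideal ⇒ P_in = P_out, so I_in = P_out/V_in = 250.82/120 = 2.09 A.

I_in ≈ 2.09 A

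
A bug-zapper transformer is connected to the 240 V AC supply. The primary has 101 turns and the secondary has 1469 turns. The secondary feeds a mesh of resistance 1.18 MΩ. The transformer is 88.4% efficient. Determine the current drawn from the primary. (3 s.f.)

I_p ≈ 0.0487 A

V_s = 240 × 1469/101 = 3490.7 V.
I_s = V_s/R = 3490.7/(1.18×10^6) = 0.0029582 A.
P_out = V_s I_s = 3490.7 × 0.0029582 = 10.326 W.
P_in = P_out/η = 10.326/0.884 = 11.681 W.
I_p = P_in/V_p = 11.681/240 = 0.0487 A.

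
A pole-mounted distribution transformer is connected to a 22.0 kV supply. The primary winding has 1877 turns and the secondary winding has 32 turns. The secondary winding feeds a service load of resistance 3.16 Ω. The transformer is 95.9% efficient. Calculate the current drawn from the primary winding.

I_p ≈ 2.11 A

V_s = 22000 × 32/1877 = 375.07 V.
I_s = V_s/R = 375.07/3.16 = 118.69 A.
P_out = V_s I_s = 375.07 × 118.69 = 44517 W.
P_in = P_out/η = 44517/0.959 = 46421 W.
I_p = P_in/V_p = 46421/22000 = 2.11 A.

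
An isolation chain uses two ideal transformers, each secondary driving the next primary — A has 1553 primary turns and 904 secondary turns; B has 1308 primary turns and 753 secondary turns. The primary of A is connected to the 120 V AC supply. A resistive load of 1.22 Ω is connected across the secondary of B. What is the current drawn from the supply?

Secondary of A: V = 120.00 × 904/1553 = 69.852 V.
Secondary of B: V = 69.852 × 753/1308 = 40.213 V.
I_load = 40.213/1.22 = 32.961 A, so P_out = 40.213 × 32.961 = 1325.5 W.
All ideal ⇒ P_in = P_out, so I_supply = 1325.5/120 = 11.0 A.

I_supply ≈ 11.0 A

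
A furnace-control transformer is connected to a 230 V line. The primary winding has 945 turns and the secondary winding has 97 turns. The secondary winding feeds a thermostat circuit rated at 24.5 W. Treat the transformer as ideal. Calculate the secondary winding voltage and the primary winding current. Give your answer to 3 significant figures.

V_s = V_p × N_s/N_p = 230 × 97/945 = 23.608 V.
I_s = P/V_s = 24.5/23.608 = 1.0378 A.
I_p = I_s × N_s/N_p = 1.0378 × 97/945 = 0.107 A.

V_s ≈ 23.6 V, I_p ≈ 0.107 A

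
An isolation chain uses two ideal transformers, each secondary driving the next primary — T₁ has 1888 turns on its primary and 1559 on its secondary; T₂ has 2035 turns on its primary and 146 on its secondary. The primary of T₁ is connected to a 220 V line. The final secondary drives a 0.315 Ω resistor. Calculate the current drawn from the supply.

After T₁: V = 220.00 × 1559/1888 = 181.66 V.
After T₂: V = 181.66 × 146/2035 = 13.033 V.
I_load = 13.033/0.315 = 41.376 A, so P_out = 13.033 × 41.376 = 539.26 W.
All ideal ⇒ P_in = P_out, so I_supply = 539.26/220 = 2.45 A.

I_supply ≈ 2.45 A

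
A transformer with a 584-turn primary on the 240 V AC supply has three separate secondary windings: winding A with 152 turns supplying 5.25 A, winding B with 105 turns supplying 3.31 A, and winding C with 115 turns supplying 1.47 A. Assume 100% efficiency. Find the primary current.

V_A = 240 × 152/584 = 62.466 V; V_B = 240 × 105/584 = 43.151 V; V_C = 240 × 115/584 = 47.260 V.
P_out = V_A I_A + V_B I_B + V_C I_C = 62.466×5.25 + 43.151×3.31 + 47.260×1.47 = 327.95 + 142.83 + 69.473 = 540.25 W.
Ideal ⇒ P_in = P_out, so I_p = P_out/V_p = 540.25/240 = 2.25 A.

I_p ≈ 2.25 A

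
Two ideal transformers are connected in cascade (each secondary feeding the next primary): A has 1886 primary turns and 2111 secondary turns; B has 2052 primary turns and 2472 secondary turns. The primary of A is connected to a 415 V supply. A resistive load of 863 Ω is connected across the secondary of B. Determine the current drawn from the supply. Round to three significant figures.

Secondary of A: V = 415.00 × 2111/1886 = 464.51 V.
Secondary of B: V = 464.51 × 2472/2052 = 559.58 V.
I_load = 559.58/863 = 0.64842 A, so P_out = 559.58 × 0.64842 = 362.84 W.
All ideal ⇒ P_in = P_out, so I_supply = 362.84/415 = 0.874 A.

I_supply ≈ 0.874 A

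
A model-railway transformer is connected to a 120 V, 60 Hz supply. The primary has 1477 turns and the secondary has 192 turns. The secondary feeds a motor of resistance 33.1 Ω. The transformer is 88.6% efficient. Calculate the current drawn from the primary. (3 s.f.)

V_s = 120 × 192/1477 = 15.599 V.
I_s = V_s/R = 15.599/33.1 = 0.47127 A.
P_out = V_s I_s = 15.599 × 0.47127 = 7.3515 W.
P_in = P_out/η = 7.3515/0.886 = 8.2974 W.
I_p = P_in/V_p = 8.2974/120 = 0.0691 A.

I_p ≈ 0.0691 A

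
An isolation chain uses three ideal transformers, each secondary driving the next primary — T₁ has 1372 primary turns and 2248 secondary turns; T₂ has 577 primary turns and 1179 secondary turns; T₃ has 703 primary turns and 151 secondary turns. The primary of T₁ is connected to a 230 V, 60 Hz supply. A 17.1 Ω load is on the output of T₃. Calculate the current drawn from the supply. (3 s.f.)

I_supply ≈ 6.96 A

After T₁: V = 230.00 × 2248/1372 = 376.85 V.
After T₂: V = 376.85 × 1179/577 = 770.03 V.
After T₃: V = 770.03 × 151/703 = 165.40 V.
I_load = 165.40/17.1 = 9.6724 A, so P_out = 165.40 × 9.6724 = 1599.8 W.
All ideal ⇒ P_in = P_out, so I_supply = 1599.8/230 = 6.96 A.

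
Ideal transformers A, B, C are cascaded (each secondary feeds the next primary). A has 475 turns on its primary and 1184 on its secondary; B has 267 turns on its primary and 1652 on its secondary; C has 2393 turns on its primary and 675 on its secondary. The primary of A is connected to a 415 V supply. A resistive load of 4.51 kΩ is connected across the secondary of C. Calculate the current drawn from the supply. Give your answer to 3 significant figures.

After A: V = 415.00 × 1184/475 = 1034.4 V.
After B: V = 1034.4 × 1652/267 = 6400.4 V.
After C: V = 6400.4 × 675/2393 = 1805.4 V.
I_load = 1805.4/4510 = 0.40030 A, so P_out = 1805.4 × 0.40030 = 722.70 W.
All ideal ⇒ P_in = P_out, so I_supply = 722.70/415 = 1.74 A.

I_supply ≈ 1.74 A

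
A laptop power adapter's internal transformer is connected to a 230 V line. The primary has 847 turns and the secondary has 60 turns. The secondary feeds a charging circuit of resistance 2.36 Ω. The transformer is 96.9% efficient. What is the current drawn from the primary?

V_s = 230 × 60/847 = 16.293 V.
I_s = V_s/R = 16.293/2.36 = 6.9037 A.
P_out = V_s I_s = 16.293 × 6.9037 = 112.48 W.
P_in = P_out/η = 112.48/0.969 = 116.08 W.
I_p = P_in/V_p = 116.08/230 = 0.505 A.

I_p ≈ 0.505 A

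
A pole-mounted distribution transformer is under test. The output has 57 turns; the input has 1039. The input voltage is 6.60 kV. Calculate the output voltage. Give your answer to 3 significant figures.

V_out/V_in = N_out/N_in, so V_out = 6600 × 57/1039 = 362 V.

V_out ≈ 362 V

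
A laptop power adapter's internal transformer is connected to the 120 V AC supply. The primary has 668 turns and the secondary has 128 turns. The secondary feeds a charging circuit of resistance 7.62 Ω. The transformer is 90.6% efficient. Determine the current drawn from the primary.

I_p ≈ 0.638 A

V_s = 120 × 128/668 = 22.994 V.
I_s = V_s/R = 22.994/7.62 = 3.0176 A.
P_out = V_s I_s = 22.994 × 3.0176 = 69.386 W.
P_in = P_out/η = 69.386/0.906 = 76.585 W.
I_p = P_in/V_p = 76.585/120 = 0.638 A.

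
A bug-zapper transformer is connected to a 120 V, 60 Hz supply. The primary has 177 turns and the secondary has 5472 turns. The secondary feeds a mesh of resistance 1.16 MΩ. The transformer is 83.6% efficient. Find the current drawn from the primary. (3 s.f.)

V_s = 120 × 5472/177 = 3709.8 V.
I_s = V_s/R = 3709.8/(1.16×10^6) = 0.0031981 A.
P_out = V_s I_s = 3709.8 × 0.0031981 = 11.865 W.
P_in = P_out/η = 11.865/0.836 = 14.192 W.
I_p = P_in/V_p = 14.192/120 = 0.118 A.

I_p ≈ 0.118 A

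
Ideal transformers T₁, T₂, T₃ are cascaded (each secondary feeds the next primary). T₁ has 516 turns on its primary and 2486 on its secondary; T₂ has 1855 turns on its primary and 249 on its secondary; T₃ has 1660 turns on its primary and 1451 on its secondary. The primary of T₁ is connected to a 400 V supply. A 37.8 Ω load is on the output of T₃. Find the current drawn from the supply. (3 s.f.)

After T₁: V = 400.00 × 2486/516 = 1927.1 V.
After T₂: V = 1927.1 × 249/1855 = 258.68 V.
After T₃: V = 258.68 × 1451/1660 = 226.11 V.
I_load = 226.11/37.8 = 5.9818 A, so P_out = 226.11 × 5.9818 = 1352.6 W.
All ideal ⇒ P_in = P_out, so I_supply = 1352.6/400 = 3.38 A.

I_supply ≈ 3.38 A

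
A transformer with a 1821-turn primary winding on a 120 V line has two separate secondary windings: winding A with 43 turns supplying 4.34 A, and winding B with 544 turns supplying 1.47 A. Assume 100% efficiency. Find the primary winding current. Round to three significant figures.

V_A = 120 × 43/1821 = 2.8336 V; V_B = 120 × 544/1821 = 35.848 V.
P_out = V_A I_A + V_B I_B = 2.8336×4.34 + 35.848×1.47 = 12.298 + 52.697 = 64.995 W.
Ideal ⇒ P_in = P_out, so I_p = P_out/V_p = 64.995/120 = 0.542 A.

I_p ≈ 0.542 A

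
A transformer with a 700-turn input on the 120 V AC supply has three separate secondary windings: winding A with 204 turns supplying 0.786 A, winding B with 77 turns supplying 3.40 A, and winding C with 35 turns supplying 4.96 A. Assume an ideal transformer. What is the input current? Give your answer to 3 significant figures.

I_in ≈ 0.851 A

V_A = 120 × 204/700 = 34.971 V; V_B = 120 × 77/700 = 13.200 V; V_C = 120 × 35/700 = 6.0000 V.
P_out = V_A I_A + V_B I_B + V_C I_C = 34.971×0.786 + 13.200×3.40 + 6.0000×4.96 = 27.488 + 44.880 + 29.760 = 102.13 W.
Ideal ⇒ P_in = P_out, so I_in = P_out/V_in = 102.13/120 = 0.851 A.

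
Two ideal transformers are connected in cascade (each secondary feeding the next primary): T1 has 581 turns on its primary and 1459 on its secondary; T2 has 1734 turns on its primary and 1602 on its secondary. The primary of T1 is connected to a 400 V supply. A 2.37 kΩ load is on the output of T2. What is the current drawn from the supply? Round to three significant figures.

After T1: V = 400.00 × 1459/581 = 1004.5 V.
After T2: V = 1004.5 × 1602/1734 = 928.01 V.
I_load = 928.01/2370 = 0.39157 A, so P_out = 928.01 × 0.39157 = 363.38 W.
All ideal ⇒ P_in = P_out, so I_supply = 363.38/400 = 0.908 A.

I_supply ≈ 0.908 A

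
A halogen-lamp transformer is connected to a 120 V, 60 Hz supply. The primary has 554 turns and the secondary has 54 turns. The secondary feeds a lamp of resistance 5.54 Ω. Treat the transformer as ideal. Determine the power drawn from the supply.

V_s = V_p × N_s/N_p = 120 × 54/554 = 11.697 V.
I_s = V_s/R = 11.697/5.54 = 2.1113 A.
I_p = I_s × N_s/N_p = 2.1113 × 54/554 = 0.20580 A.
P = V_p I_p = 120 × 0.20580 = 24.7 W.

P ≈ 24.7 W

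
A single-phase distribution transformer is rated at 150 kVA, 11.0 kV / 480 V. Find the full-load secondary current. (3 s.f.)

I_s = S/V_s = 150000/480 = 312 A.

I_s ≈ 312 A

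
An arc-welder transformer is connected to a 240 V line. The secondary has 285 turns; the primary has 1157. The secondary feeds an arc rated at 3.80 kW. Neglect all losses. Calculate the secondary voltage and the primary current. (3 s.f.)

V_s ≈ 59.1 V, I_p ≈ 15.8 A

V_s = V_p × N_s/N_p = 240 × 285/1157 = 59.118 V.
I_s = P/V_s = 3800/59.118 = 64.278 A.
I_p = I_s × N_s/N_p = 64.278 × 285/1157 = 15.8 A.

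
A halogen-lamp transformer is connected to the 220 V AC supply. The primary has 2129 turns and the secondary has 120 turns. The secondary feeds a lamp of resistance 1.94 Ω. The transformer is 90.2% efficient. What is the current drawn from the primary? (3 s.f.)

I_p ≈ 0.399 A

V_s = 220 × 120/2129 = 12.400 V.
I_s = V_s/R = 12.400/1.94 = 6.3918 A.
P_out = V_s I_s = 12.400 × 6.3918 = 79.260 W.
P_in = P_out/η = 79.260/0.902 = 87.872 W.
I_p = P_in/V_p = 87.872/220 = 0.399 A.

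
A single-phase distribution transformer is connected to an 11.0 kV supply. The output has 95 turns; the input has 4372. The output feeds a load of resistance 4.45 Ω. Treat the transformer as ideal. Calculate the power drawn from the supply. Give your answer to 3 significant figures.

P ≈ 12800 W

V_out = V_in × N_out/N_in = 11000 × 95/4372 = 239.02 V.
I_out = V_out/R = 239.02/4.45 = 53.713 A.
I_in = I_out × N_out/N_in = 53.713 × 95/4372 = 1.1671 A.
P = V_in I_in = 11000 × 1.1671 = 12800 W.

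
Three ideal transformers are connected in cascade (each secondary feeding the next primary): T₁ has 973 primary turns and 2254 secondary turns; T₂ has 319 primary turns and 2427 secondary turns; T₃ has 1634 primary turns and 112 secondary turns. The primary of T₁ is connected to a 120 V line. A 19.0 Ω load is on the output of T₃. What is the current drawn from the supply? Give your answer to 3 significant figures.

I_supply ≈ 9.22 A

After T₁: V = 120.00 × 2254/973 = 277.99 V.
After T₂: V = 277.99 × 2427/319 = 2115.0 V.
After T₃: V = 2115.0 × 112/1634 = 144.97 V.
I_load = 144.97/19.0 = 7.6298 A, so P_out = 144.97 × 7.6298 = 1106.1 W.
All ideal ⇒ P_in = P_out, so I_supply = 1106.1/120 = 9.22 A.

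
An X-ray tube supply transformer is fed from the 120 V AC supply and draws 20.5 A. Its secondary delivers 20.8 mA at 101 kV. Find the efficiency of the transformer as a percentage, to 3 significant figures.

η ≈ 85.4%

P_in = 120 × 20.5 = 2460.00 W.
P_out = 101000 × 0.0208 = 2100.80 W.
η = P_out/P_in = 2100.80/2460.00 = 0.854.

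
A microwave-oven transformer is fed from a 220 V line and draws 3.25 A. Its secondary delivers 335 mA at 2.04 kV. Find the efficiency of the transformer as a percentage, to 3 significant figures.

η ≈ 95.6%

P_in = 220 × 3.25 = 715.000 W.
P_out = 2040 × 0.335 = 683.400 W.
η = P_out/P_in = 683.400/715.000 = 0.956.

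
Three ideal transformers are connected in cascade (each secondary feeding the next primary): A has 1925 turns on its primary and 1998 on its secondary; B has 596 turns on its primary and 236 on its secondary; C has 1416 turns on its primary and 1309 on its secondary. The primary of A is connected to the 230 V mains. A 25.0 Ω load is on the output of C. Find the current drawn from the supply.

Secondary of A: V = 230.00 × 1998/1925 = 238.72 V.
Secondary of B: V = 238.72 × 236/596 = 94.528 V.
Secondary of C: V = 94.528 × 1309/1416 = 87.385 V.
I_load = 87.385/25.0 = 3.4954 A, so P_out = 87.385 × 3.4954 = 305.44 W.
All ideal ⇒ P_in = P_out, so I_supply = 305.44/230 = 1.33 A.

I_supply ≈ 1.33 A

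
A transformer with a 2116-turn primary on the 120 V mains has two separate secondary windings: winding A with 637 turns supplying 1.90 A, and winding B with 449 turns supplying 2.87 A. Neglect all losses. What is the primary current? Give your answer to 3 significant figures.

V_A = 120 × 637/2116 = 36.125 V; V_B = 120 × 449/2116 = 25.463 V.
P_out = V_A I_A + V_B I_B = 36.125×1.90 + 25.463×2.87 = 68.637 + 73.079 = 141.72 W.
Ideal ⇒ P_in = P_out, so I_p = P_out/V_p = 141.72/120 = 1.18 A.

I_p ≈ 1.18 A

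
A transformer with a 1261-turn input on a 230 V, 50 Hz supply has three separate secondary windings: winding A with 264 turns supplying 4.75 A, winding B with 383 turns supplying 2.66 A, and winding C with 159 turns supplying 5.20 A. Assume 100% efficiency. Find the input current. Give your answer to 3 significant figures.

I_in ≈ 2.46 A

V_A = 230 × 264/1261 = 48.152 V; V_B = 230 × 383/1261 = 69.857 V; V_C = 230 × 159/1261 = 29.001 V.
P_out = V_A I_A + V_B I_B + V_C I_C = 48.152×4.75 + 69.857×2.66 + 29.001×5.20 = 228.72 + 185.82 + 150.80 = 565.35 W.
Ideal ⇒ P_in = P_out, so I_in = P_out/V_in = 565.35/230 = 2.46 A.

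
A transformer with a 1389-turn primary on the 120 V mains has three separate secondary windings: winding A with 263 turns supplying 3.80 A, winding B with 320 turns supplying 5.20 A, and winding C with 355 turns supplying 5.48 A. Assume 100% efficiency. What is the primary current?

I_p ≈ 3.32 A

V_A = 120 × 263/1389 = 22.721 V; V_B = 120 × 320/1389 = 27.646 V; V_C = 120 × 355/1389 = 30.670 V.
P_out = V_A I_A + V_B I_B + V_C I_C = 22.721×3.80 + 27.646×5.20 + 30.670×5.48 = 86.341 + 143.76 + 168.07 = 398.17 W.
Ideal ⇒ P_in = P_out, so I_p = P_out/V_p = 398.17/120 = 3.32 A.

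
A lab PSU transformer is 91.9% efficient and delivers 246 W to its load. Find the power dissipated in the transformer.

P_in = P_out/η = 246/0.919 = 267.682 W.
P_loss = P_in − P_out = 267.682 − 246 = 21.7 W.

P_loss ≈ 21.7 W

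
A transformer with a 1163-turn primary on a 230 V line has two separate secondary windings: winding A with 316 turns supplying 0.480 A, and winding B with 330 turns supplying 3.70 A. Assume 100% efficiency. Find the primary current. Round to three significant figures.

I_p ≈ 1.18 A

V_A = 230 × 316/1163 = 62.494 V; V_B = 230 × 330/1163 = 65.262 V.
P_out = V_A I_A + V_B I_B = 62.494×0.480 + 65.262×3.70 = 29.997 + 241.47 = 271.47 W.
Ideal ⇒ P_in = P_out, so I_p = P_out/V_p = 271.47/230 = 1.18 A.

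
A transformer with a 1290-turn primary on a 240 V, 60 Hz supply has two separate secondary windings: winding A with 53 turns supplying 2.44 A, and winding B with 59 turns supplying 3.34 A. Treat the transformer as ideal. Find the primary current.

V_A = 240 × 53/1290 = 9.8605 V; V_B = 240 × 59/1290 = 10.977 V.
P_out = V_A I_A + V_B I_B = 9.8605×2.44 + 10.977×3.34 = 24.060 + 36.662 = 60.722 W.
Ideal ⇒ P_in = P_out, so I_p = P_out/V_p = 60.722/240 = 0.253 A.

I_p ≈ 0.253 A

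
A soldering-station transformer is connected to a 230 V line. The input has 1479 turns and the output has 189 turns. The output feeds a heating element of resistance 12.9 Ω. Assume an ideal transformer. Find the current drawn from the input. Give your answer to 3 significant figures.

V_out = V_in × N_out/N_in = 230 × 189/1479 = 29.391 V.
I_out = V_out/R = 29.391/12.9 = 2.2784 A.
For an ideal transformer I_in N_in = I_out N_out, so I_in = 2.2784 × 189/1479 = 0.291 A.

I_in ≈ 0.291 A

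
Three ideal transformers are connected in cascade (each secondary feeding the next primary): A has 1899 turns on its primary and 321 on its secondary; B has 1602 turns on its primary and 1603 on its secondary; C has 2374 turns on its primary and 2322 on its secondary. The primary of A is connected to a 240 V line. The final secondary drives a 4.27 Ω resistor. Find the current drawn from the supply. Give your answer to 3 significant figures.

Secondary of A: V = 240.00 × 321/1899 = 40.569 V.
Secondary of B: V = 40.569 × 1603/1602 = 40.594 V.
Secondary of C: V = 40.594 × 2322/2374 = 39.705 V.
I_load = 39.705/4.27 = 9.2986 A, so P_out = 39.705 × 9.2986 = 369.20 W.
All ideal ⇒ P_in = P_out, so I_supply = 369.20/240 = 1.54 A.

I_supply ≈ 1.54 A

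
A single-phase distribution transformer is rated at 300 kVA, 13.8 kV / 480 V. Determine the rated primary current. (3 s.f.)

I_p = S/V_p = 300000/13800 = 21.7 A.

I_p ≈ 21.7 A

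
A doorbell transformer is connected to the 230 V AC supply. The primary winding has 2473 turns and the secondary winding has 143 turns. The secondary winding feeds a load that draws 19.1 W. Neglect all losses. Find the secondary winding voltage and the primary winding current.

V_s ≈ 13.3 V, I_p ≈ 0.0830 A

V_s = V_p × N_s/N_p = 230 × 143/2473 = 13.300 V.
I_s = P/V_s = 19.1/13.300 = 1.4361 A.
I_p = I_s × N_s/N_p = 1.4361 × 143/2473 = 0.0830 A.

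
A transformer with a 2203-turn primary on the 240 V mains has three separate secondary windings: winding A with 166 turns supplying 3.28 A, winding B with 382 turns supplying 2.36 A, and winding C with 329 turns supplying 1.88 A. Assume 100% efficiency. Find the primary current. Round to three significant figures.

V_A = 240 × 166/2203 = 18.084 V; V_B = 240 × 382/2203 = 41.616 V; V_C = 240 × 329/2203 = 35.842 V.
P_out = V_A I_A + V_B I_B + V_C I_C = 18.084×3.28 + 41.616×2.36 + 35.842×1.88 = 59.317 + 98.214 + 67.383 = 224.91 W.
Ideal ⇒ P_in = P_out, so I_p = P_out/V_p = 224.91/240 = 0.937 A.

I_p ≈ 0.937 A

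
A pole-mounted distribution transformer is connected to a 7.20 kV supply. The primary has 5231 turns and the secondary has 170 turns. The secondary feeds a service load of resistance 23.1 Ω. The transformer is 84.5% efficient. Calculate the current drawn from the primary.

I_p ≈ 0.390 A

V_s = 7200 × 170/5231 = 233.99 V.
I_s = V_s/R = 233.99/23.1 = 10.129 A.
P_out = V_s I_s = 233.99 × 10.129 = 2370.2 W.
P_in = P_out/η = 2370.2/0.845 = 2804.9 W.
I_p = P_in/V_p = 2804.9/7200 = 0.390 A.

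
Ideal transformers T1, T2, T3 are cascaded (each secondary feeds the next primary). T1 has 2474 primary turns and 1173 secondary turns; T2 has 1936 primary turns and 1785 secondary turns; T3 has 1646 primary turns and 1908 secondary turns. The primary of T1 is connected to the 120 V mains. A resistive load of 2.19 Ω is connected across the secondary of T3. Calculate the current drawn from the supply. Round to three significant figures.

Secondary of T1: V = 120.00 × 1173/2474 = 56.896 V.
Secondary of T2: V = 56.896 × 1785/1936 = 52.458 V.
Secondary of T3: V = 52.458 × 1908/1646 = 60.808 V.
I_load = 60.808/2.19 = 27.766 A, so P_out = 60.808 × 27.766 = 1688.4 W.
All ideal ⇒ P_in = P_out, so I_supply = 1688.4/120 = 14.1 A.

I_supply ≈ 14.1 A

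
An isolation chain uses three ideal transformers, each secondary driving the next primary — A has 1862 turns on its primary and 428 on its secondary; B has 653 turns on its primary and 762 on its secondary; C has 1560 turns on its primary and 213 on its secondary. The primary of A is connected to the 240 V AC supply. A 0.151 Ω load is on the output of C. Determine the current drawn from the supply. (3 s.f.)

Secondary of A: V = 240.00 × 428/1862 = 55.166 V.
Secondary of B: V = 55.166 × 762/653 = 64.375 V.
Secondary of C: V = 64.375 × 213/1560 = 8.7897 V.
I_load = 8.7897/0.151 = 58.210 A, so P_out = 8.7897 × 58.210 = 511.64 W.
All ideal ⇒ P_in = P_out, so I_supply = 511.64/240 = 2.13 A.

I_supply ≈ 2.13 A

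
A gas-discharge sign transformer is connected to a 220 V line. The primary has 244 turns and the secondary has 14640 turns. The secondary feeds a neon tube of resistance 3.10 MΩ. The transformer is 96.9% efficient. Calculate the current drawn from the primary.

V_s = 220 × 14640/244 = 13200 V.
I_s = V_s/R = 13200/(3.10×10^6) = 0.0042581 A.
P_out = V_s I_s = 13200 × 0.0042581 = 56.206 W.
P_in = P_out/η = 56.206/0.969 = 58.005 W.
I_p = P_in/V_p = 58.005/220 = 0.264 A.

I_p ≈ 0.264 A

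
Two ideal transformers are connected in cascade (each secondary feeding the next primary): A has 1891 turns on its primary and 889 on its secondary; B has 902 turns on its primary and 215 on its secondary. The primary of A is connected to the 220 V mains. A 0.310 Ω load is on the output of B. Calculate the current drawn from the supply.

Secondary of A: V = 220.00 × 889/1891 = 103.43 V.
Secondary of B: V = 103.43 × 215/902 = 24.653 V.
I_load = 24.653/0.310 = 79.525 A, so P_out = 24.653 × 79.525 = 1960.5 W.
All ideal ⇒ P_in = P_out, so I_supply = 1960.5/220 = 8.91 A.

I_supply ≈ 8.91 A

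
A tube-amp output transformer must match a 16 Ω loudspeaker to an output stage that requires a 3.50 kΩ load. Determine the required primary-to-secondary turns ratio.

N_p/N_s ≈ 14.8

Z_p/Z_s = (N_p/N_s)², so N_p/N_s = √(3500/16) = √219 = 14.8.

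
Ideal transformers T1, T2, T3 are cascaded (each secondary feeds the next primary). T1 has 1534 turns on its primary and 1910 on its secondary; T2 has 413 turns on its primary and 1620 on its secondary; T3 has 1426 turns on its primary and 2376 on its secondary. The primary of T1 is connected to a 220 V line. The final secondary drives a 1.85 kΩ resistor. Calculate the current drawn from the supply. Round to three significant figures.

After T1: V = 220.00 × 1910/1534 = 273.92 V.
After T2: V = 273.92 × 1620/413 = 1074.5 V.
After T3: V = 1074.5 × 2376/1426 = 1790.3 V.
I_load = 1790.3/1850 = 0.96772 A, so P_out = 1790.3 × 0.96772 = 1732.5 W.
All ideal ⇒ P_in = P_out, so I_supply = 1732.5/220 = 7.88 A.

I_supply ≈ 7.88 A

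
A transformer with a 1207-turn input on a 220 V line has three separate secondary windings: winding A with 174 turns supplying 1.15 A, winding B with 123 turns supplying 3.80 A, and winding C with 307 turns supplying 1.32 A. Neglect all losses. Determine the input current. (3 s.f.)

V_A = 220 × 174/1207 = 31.715 V; V_B = 220 × 123/1207 = 22.419 V; V_C = 220 × 307/1207 = 55.957 V.
P_out = V_A I_A + V_B I_B + V_C I_C = 31.715×1.15 + 22.419×3.80 + 55.957×1.32 = 36.472 + 85.193 + 73.863 = 195.53 W.
Ideal ⇒ P_in = P_out, so I_in = P_out/V_in = 195.53/220 = 0.889 A.

I_in ≈ 0.889 A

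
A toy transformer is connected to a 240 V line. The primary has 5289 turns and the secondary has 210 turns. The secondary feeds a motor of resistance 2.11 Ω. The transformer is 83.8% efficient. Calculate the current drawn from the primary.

V_s = 240 × 210/5289 = 9.5292 V.
I_s = V_s/R = 9.5292/2.11 = 4.5162 A.
P_out = V_s I_s = 9.5292 × 4.5162 = 43.036 W.
P_in = P_out/η = 43.036/0.838 = 51.356 W.
I_p = P_in/V_p = 51.356/240 = 0.214 A.

I_p ≈ 0.214 A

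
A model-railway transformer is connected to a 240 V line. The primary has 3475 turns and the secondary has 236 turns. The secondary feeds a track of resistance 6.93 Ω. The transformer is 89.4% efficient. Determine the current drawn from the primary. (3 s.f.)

V_s = 240 × 236/3475 = 16.299 V.
I_s = V_s/R = 16.299/6.93 = 2.3520 A.
P_out = V_s I_s = 16.299 × 2.3520 = 38.336 W.
P_in = P_out/η = 38.336/0.894 = 42.881 W.
I_p = P_in/V_p = 42.881/240 = 0.179 A.

I_p ≈ 0.179 A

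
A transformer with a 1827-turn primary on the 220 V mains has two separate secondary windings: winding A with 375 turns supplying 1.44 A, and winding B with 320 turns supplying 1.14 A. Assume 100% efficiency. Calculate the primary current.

I_p ≈ 0.495 A

V_A = 220 × 375/1827 = 45.156 V; V_B = 220 × 320/1827 = 38.533 V.
P_out = V_A I_A + V_B I_B = 45.156×1.44 + 38.533×1.14 = 65.025 + 43.928 = 108.95 W.
Ideal ⇒ P_in = P_out, so I_p = P_out/V_p = 108.95/220 = 0.495 A.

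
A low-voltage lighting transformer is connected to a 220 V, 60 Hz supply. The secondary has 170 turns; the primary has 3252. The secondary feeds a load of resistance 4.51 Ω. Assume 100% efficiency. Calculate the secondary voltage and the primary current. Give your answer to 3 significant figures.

V_s = V_p × N_s/N_p = 220 × 170/3252 = 11.501 V.
I_s = V_s/R = 11.501/4.51 = 2.5500 A.
I_p = I_s × N_s/N_p = 2.5500 × 170/3252 = 0.133 A.

V_s ≈ 11.5 V, I_p ≈ 0.133 A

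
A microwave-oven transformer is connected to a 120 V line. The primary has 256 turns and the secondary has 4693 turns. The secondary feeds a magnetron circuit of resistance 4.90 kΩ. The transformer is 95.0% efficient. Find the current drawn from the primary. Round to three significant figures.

I_p ≈ 8.66 A

V_s = 120 × 4693/256 = 2199.8 V.
I_s = V_s/R = 2199.8/4900 = 0.44895 A.
P_out = V_s I_s = 2199.8 × 0.44895 = 987.61 W.
P_in = P_out/η = 987.61/0.950 = 1039.6 W.
I_p = P_in/V_p = 1039.6/120 = 8.66 A.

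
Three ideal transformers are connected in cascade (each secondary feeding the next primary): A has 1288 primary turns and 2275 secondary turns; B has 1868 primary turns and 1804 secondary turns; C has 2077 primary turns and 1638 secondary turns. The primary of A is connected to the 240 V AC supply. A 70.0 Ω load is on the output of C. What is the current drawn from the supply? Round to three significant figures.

After A: V = 240.00 × 2275/1288 = 423.91 V.
After B: V = 423.91 × 1804/1868 = 409.39 V.
After C: V = 409.39 × 1638/2077 = 322.86 V.
I_load = 322.86/70.0 = 4.6123 A, so P_out = 322.86 × 4.6123 = 1489.1 W.
All ideal ⇒ P_in = P_out, so I_supply = 1489.1/240 = 6.20 A.

I_supply ≈ 6.20 A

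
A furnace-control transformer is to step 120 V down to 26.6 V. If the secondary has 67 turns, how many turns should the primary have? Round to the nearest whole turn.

N_p = 302 turns

N_p/N_s = V_p/V_s, so N_p = 67 × 120/26.6 = 302.3 ≈ 302 turns.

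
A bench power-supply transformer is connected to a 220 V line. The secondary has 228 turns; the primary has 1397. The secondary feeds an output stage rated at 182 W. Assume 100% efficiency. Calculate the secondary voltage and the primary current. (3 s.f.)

V_s ≈ 35.9 V, I_p ≈ 0.827 A

V_s = V_p × N_s/N_p = 220 × 228/1397 = 35.906 V.
I_s = P/V_s = 182/35.906 = 5.0689 A.
I_p = I_s × N_s/N_p = 5.0689 × 228/1397 = 0.827 A.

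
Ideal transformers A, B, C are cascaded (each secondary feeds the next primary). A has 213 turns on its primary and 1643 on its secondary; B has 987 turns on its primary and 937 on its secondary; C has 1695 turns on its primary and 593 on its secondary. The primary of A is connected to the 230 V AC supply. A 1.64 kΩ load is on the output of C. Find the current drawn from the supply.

I_supply ≈ 0.920 A

Secondary of A: V = 230.00 × 1643/213 = 1774.1 V.
Secondary of B: V = 1774.1 × 937/987 = 1684.3 V.
Secondary of C: V = 1684.3 × 593/1695 = 589.24 V.
I_load = 589.24/1640 = 0.35929 A, so P_out = 589.24 × 0.35929 = 211.71 W.
All ideal ⇒ P_in = P_out, so I_supply = 211.71/230 = 0.920 A.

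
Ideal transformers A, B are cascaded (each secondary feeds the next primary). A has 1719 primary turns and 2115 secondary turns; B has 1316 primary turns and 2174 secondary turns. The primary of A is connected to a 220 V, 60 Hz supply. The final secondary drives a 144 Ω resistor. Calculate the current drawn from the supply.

I_supply ≈ 6.31 A

Secondary of A: V = 220.00 × 2115/1719 = 270.68 V.
Secondary of B: V = 270.68 × 2174/1316 = 447.16 V.
I_load = 447.16/144 = 3.1053 A, so P_out = 447.16 × 3.1053 = 1388.5 W.
All ideal ⇒ P_in = P_out, so I_supply = 1388.5/220 = 6.31 A.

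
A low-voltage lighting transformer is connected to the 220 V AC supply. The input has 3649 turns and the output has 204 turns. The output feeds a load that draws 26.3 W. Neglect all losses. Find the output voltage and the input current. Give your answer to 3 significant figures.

V_out ≈ 12.3 V, I_in ≈ 0.120 A

V_out = V_in × N_out/N_in = 220 × 204/3649 = 12.299 V.
I_out = P/V_out = 26.3/12.299 = 2.1383 A.
I_in = I_out × N_out/N_in = 2.1383 × 204/3649 = 0.120 A.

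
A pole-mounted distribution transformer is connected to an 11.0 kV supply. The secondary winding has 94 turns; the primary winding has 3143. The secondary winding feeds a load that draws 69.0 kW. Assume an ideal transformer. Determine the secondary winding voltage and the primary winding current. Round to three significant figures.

V_s ≈ 329 V, I_p ≈ 6.27 A

V_s = V_p × N_s/N_p = 11000 × 94/3143 = 328.99 V.
I_s = P/V_s = 69000/328.99 = 209.74 A.
I_p = I_s × N_s/N_p = 209.74 × 94/3143 = 6.27 A.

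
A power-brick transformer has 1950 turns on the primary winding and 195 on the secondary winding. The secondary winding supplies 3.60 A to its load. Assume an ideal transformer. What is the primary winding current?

For an ideal transformer I_p/I_s = N_s/N_p, so I_p = 3.60 × 195/1950 = 0.360 A.

I_p ≈ 0.360 A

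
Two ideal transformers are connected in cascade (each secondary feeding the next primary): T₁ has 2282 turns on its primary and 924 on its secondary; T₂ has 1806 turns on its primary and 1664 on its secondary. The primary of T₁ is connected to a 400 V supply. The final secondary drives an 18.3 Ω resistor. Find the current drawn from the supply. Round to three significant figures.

I_supply ≈ 3.04 A

Secondary of T₁: V = 400.00 × 924/2282 = 161.96 V.
Secondary of T₂: V = 161.96 × 1664/1806 = 149.23 V.
I_load = 149.23/18.3 = 8.1546 A, so P_out = 149.23 × 8.1546 = 1216.9 W.
All ideal ⇒ P_in = P_out, so I_supply = 1216.9/400 = 3.04 A.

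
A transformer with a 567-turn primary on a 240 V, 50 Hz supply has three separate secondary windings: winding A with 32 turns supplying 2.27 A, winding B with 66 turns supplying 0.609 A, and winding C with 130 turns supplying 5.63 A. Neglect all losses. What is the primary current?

V_A = 240 × 32/567 = 13.545 V; V_B = 240 × 66/567 = 27.937 V; V_C = 240 × 130/567 = 55.026 V.
P_out = V_A I_A + V_B I_B + V_C I_C = 13.545×2.27 + 27.937×0.609 + 55.026×5.63 = 30.747 + 17.013 + 309.80 = 357.56 W.
Ideal ⇒ P_in = P_out, so I_p = P_out/V_p = 357.56/240 = 1.49 A.

I_p ≈ 1.49 A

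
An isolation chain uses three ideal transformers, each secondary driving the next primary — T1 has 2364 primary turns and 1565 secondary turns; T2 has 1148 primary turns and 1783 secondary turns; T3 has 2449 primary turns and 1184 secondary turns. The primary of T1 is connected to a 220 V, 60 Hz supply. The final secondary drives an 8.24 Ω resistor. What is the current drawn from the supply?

I_supply ≈ 6.60 A

After T1: V = 220.00 × 1565/2364 = 145.64 V.
After T2: V = 145.64 × 1783/1148 = 226.20 V.
After T3: V = 226.20 × 1184/2449 = 109.36 V.
I_load = 109.36/8.24 = 13.272 A, so P_out = 109.36 × 13.272 = 1451.4 W.
All ideal ⇒ P_in = P_out, so I_supply = 1451.4/220 = 6.60 A.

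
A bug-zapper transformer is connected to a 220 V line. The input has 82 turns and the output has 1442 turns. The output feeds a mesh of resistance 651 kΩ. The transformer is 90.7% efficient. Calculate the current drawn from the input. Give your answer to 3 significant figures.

V_out = 220 × 1442/82 = 3868.8 V.
I_out = V_out/R = 3868.8/651000 = 0.0059428 A.
P_out = V_out I_out = 3868.8 × 0.0059428 = 22.991 W.
P_in = P_out/η = 22.991/0.907 = 25.349 W.
I_in = P_in/V_in = 25.349/220 = 0.115 A.

I_in ≈ 0.115 A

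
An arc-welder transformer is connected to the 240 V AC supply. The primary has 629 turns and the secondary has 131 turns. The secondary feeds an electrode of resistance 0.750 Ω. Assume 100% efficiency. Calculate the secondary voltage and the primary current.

V_s = V_p × N_s/N_p = 240 × 131/629 = 49.984 V.
I_s = V_s/R = 49.984/0.750 = 66.645 A.
I_p = I_s × N_s/N_p = 66.645 × 131/629 = 13.9 A.

V_s ≈ 50.0 V, I_p ≈ 13.9 A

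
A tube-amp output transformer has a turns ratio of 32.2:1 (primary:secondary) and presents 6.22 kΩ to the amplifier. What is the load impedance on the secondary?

Z_s = Z_p/(N_p/N_s)² = 6220/32.2² = 6.00 Ω.

Z_s ≈ 6.00 Ω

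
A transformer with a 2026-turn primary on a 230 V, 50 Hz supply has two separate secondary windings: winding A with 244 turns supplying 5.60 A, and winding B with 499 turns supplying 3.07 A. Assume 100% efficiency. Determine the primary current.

I_p ≈ 1.43 A

V_A = 230 × 244/2026 = 27.700 V; V_B = 230 × 499/2026 = 56.649 V.
P_out = V_A I_A + V_B I_B = 27.700×5.60 + 56.649×3.07 = 155.12 + 173.91 = 329.03 W.
Ideal ⇒ P_in = P_out, so I_p = P_out/V_p = 329.03/230 = 1.43 A.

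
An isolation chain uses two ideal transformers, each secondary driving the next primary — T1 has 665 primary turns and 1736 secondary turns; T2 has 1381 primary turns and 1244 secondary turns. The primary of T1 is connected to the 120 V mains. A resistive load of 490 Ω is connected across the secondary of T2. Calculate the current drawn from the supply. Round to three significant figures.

Secondary of T1: V = 120.00 × 1736/665 = 313.26 V.
Secondary of T2: V = 313.26 × 1244/1381 = 282.19 V.
I_load = 282.19/490 = 0.57589 A, so P_out = 282.19 × 0.57589 = 162.51 W.
All ideal ⇒ P_in = P_out, so I_supply = 162.51/120 = 1.35 A.

I_supply ≈ 1.35 A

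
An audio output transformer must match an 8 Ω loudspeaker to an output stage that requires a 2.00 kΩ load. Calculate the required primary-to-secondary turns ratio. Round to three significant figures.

Z_p/Z_s = (N_p/N_s)², so N_p/N_s = √(2000/8) = √250 = 15.8.

N_p/N_s ≈ 15.8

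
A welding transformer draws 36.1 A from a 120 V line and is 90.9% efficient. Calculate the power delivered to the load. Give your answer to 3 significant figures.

P_in = V_p I_p = 120 × 36.1 = 4332.0 W.
P_out = η P_in = 0.909 × 4332.0 = 3940 W.

P_out ≈ 3940 W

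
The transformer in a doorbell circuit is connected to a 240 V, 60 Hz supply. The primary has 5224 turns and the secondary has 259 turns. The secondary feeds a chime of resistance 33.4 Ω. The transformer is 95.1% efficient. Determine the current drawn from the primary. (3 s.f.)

V_s = 240 × 259/5224 = 11.899 V.
I_s = V_s/R = 11.899/33.4 = 0.35626 A.
P_out = V_s I_s = 11.899 × 0.35626 = 4.2391 W.
P_in = P_out/η = 4.2391/0.951 = 4.4575 W.
I_p = P_in/V_p = 4.4575/240 = 0.0186 A.

I_p ≈ 0.0186 A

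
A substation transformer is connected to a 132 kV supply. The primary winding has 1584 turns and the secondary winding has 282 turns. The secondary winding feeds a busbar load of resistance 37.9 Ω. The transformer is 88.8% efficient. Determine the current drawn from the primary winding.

V_s = 132000 × 282/1584 = 23500 V.
I_s = V_s/R = 23500/37.9 = 620.05 A.
P_out = V_s I_s = 23500 × 620.05 = 1.4571×10^7 W.
P_in = P_out/η = 1.4571×10^7/0.888 = 1.6409×10^7 W.
I_p = P_in/V_p = 1.6409×10^7/132000 = 124 A.

I_p ≈ 124 A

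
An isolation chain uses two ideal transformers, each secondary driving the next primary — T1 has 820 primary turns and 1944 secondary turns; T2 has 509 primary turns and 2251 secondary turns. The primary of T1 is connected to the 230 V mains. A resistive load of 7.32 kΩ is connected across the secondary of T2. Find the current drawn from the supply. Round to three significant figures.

I_supply ≈ 3.45 A

Secondary of T1: V = 230.00 × 1944/820 = 545.27 V.
Secondary of T2: V = 545.27 × 2251/509 = 2411.4 V.
I_load = 2411.4/7320 = 0.32943 A, so P_out = 2411.4 × 0.32943 = 794.37 W.
All ideal ⇒ P_in = P_out, so I_supply = 794.37/230 = 3.45 A.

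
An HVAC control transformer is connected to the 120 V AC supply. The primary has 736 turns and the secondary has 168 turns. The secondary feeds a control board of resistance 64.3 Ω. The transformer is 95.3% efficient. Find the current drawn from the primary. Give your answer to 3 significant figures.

V_s = 120 × 168/736 = 27.391 V.
I_s = V_s/R = 27.391/64.3 = 0.42599 A.
P_out = V_s I_s = 27.391 × 0.42599 = 11.668 W.
P_in = P_out/η = 11.668/0.953 = 12.244 W.
I_p = P_in/V_p = 12.244/120 = 0.102 A.

I_p ≈ 0.102 A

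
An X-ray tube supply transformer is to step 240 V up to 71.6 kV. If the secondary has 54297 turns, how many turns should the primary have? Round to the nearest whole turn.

N_p/N_s = V_p/V_s, so N_p = 54297 × 240/71600 = 182.0 ≈ 182 turns.

N_p = 182 turns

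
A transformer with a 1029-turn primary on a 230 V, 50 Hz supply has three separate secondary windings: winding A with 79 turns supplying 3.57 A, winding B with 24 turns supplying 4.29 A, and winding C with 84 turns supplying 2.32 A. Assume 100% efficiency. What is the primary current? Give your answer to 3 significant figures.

V_A = 230 × 79/1029 = 17.658 V; V_B = 230 × 24/1029 = 5.3644 V; V_C = 230 × 84/1029 = 18.776 V.
P_out = V_A I_A + V_B I_B + V_C I_C = 17.658×3.57 + 5.3644×4.29 + 18.776×2.32 = 63.039 + 23.013 + 43.559 = 129.61 W.
Ideal ⇒ P_in = P_out, so I_p = P_out/V_p = 129.61/230 = 0.564 A.

I_p ≈ 0.564 A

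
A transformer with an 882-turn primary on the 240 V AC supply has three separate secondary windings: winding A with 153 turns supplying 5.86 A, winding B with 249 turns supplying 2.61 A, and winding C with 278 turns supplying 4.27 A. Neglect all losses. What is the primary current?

V_A = 240 × 153/882 = 41.633 V; V_B = 240 × 249/882 = 67.755 V; V_C = 240 × 278/882 = 75.646 V.
P_out = V_A I_A + V_B I_B + V_C I_C = 41.633×5.86 + 67.755×2.61 + 75.646×4.27 = 243.97 + 176.84 + 323.01 = 743.82 W.
Ideal ⇒ P_in = P_out, so I_p = P_out/V_p = 743.82/240 = 3.10 A.

I_p ≈ 3.10 A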